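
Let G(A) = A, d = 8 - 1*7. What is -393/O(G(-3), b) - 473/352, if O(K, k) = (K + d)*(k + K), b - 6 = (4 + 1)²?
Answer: 1271/224 ≈ 5.6741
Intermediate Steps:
d = 1 (d = 8 - 7 = 1)
b = 31 (b = 6 + (4 + 1)² = 6 + 5² = 6 + 25 = 31)
O(K, k) = (1 + K)*(K + k) (O(K, k) = (K + 1)*(k + K) = (1 + K)*(K + k))
-393/O(G(-3), b) - 473/352 = -393/(-3 + 31 + (-3)² - 3*31) - 473/352 = -393/(-3 + 31 + 9 - 93) - 473*1/352 = -393/(-56) - 43/32 = -393*(-1/56) - 43/32 = 393/56 - 43/32 = 1271/224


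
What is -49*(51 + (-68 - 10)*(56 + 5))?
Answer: 230643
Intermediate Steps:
-49*(51 + (-68 - 10)*(56 + 5)) = -49*(51 - 78*61) = -49*(51 - 4758) = -49*(-4707) = 230643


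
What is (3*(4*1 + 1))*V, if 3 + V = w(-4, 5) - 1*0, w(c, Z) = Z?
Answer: 30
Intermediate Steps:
V = 2 (V = -3 + (5 - 1*0) = -3 + (5 + 0) = -3 + 5 = 2)
(3*(4*1 + 1))*V = (3*(4*1 + 1))*2 = (3*(4 + 1))*2 = (3*5)*2 = 15*2 = 30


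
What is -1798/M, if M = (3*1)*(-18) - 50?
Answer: 899/52 ≈ 17.288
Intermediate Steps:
M = -104 (M = 3*(-18) - 50 = -54 - 50 = -104)
-1798/M = -1798/(-104) = -1798*(-1/104) = 899/52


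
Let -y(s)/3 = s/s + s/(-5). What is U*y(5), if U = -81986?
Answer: 0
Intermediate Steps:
y(s) = -3 + 3*s/5 (y(s) = -3*(s/s + s/(-5)) = -3*(1 + s*(-1/5)) = -3*(1 - s/5) = -3 + 3*s/5)
U*y(5) = -81986*(-3 + (3/5)*5) = -81986*(-3 + 3) = -81986*0 = 0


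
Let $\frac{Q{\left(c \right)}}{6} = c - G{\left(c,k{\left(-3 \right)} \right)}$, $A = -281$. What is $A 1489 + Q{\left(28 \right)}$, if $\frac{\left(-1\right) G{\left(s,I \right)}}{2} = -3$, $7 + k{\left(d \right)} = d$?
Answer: $-418277$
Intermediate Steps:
$k{\left(d \right)} = -7 + d$
$G{\left(s,I \right)} = 6$ ($G{\left(s,I \right)} = \left(-2\right) \left(-3\right) = 6$)
$Q{\left(c \right)} = -36 + 6 c$ ($Q{\left(c \right)} = 6 \left(c - 6\right) = 6 \left(-6 + c\right) = -36 + 6 c$)
$A 1489 + Q{\left(28 \right)} = \left(-281\right) 1489 + \left(-36 + 6 \cdot 28\right) = -418409 + \left(-36 + 168\right) = -418409 + 132 = -418277$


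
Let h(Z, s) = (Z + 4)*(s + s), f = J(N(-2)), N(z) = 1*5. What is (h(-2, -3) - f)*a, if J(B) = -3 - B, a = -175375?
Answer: 701500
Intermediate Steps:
N(z) = 5
f = -8 (f = -3 - 1*5 = -3 - 5 = -8)
h(Z, s) = 2*s*(4 + Z) (h(Z, s) = (4 + Z)*(2*s) = 2*s*(4 + Z))
(h(-2, -3) - f)*a = (2*(-3)*(4 - 2) - 1*(-8))*(-175375) = (2*(-3)*2 + 8)*(-175375) = (-12 + 8)*(-175375) = -4*(-175375) = 701500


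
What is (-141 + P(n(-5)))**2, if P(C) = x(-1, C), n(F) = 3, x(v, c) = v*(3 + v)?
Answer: 20449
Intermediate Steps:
P(C) = -2 (P(C) = -(3 - 1) = -1*2 = -2)
(-141 + P(n(-5)))**2 = (-141 - 2)**2 = (-143)**2 = 20449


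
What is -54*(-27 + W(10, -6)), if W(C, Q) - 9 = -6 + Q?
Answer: 1620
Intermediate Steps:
W(C, Q) = 3 + Q (W(C, Q) = 9 + (-6 + Q) = 3 + Q)
-54*(-27 + W(10, -6)) = -54*(-27 + (3 - 6)) = -54*(-27 - 3) = -54*(-30) = 1620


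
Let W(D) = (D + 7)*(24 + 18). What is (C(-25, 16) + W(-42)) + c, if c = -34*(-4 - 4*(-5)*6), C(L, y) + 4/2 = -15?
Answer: -5431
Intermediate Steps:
C(L, y) = -17 (C(L, y) = -2 - 15 = -17)
W(D) = 294 + 42*D (W(D) = (7 + D)*42 = 294 + 42*D)
c = -3944 (c = -34*(-4 + 20*6) = -34*(-4 + 120) = -34*116 = -3944)
(C(-25, 16) + W(-42)) + c = (-17 + (294 + 42*(-42))) - 3944 = (-17 + (294 - 1764)) - 3944 = (-17 - 1470) - 3944 = -1487 - 3944 = -5431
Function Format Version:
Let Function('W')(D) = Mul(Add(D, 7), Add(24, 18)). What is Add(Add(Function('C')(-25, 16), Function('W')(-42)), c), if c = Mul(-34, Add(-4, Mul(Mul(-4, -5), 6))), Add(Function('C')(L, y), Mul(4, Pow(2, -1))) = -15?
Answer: -5431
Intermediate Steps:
Function('C')(L, y) = -17 (Function('C')(L, y) = Add(-2, -15) = -17)
Function('W')(D) = Add(294, Mul(42, D)) (Function('W')(D) = Mul(Add(7, D), 42) = Add(294, Mul(42, D)))
c = -3944 (c = Mul(-34, Add(-4, Mul(20, 6))) = Mul(-34, Add(-4, 120)) = Mul(-34, 116) = -3944)
Add(Add(Function('C')(-25, 16), Function('W')(-42)), c) = Add(Add(-17, Add(294, Mul(42, -42))), -3944) = Add(Add(-17, Add(294, -1764)), -3944) = Add(Add(-17, -1470), -3944) = Add(-1487, -3944) = -5431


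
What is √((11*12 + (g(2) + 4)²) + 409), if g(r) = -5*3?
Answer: √662 ≈ 25.729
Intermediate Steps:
g(r) = -15
√((11*12 + (g(2) + 4)²) + 409) = √((11*12 + (-15 + 4)²) + 409) = √((132 + (-11)²) + 409) = √((132 + 121) + 409) = √(253 + 409) = √662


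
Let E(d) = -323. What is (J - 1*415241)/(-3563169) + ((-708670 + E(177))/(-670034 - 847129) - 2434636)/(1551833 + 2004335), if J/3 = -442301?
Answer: -1254016697307594593/6408105881160538632 ≈ -0.19569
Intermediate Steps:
J = -1326903 (J = 3*(-442301) = -1326903)
(J - 1*415241)/(-3563169) + ((-708670 + E(177))/(-670034 - 847129) - 2434636)/(1551833 + 2004335) = (-1326903 - 1*415241)/(-3563169) + ((-708670 - 323)/(-670034 - 847129) - 2434636)/(1551833 + 2004335) = (-1326903 - 415241)*(-1/3563169) + (-708993/(-1517163) - 2434636)/3556168 = -1742144*(-1/3563169) + (-708993*(-1/1517163) - 2434636)*(1/3556168) = 1742144/3563169 + (236331/505721 - 2434636)*(1/3556168) = 1742144/3563169 - 1231246316225/505721*1/3556168 = 1742144/3563169 - 1231246316225/1798428837128 = -1254016697307594593/6408105881160538632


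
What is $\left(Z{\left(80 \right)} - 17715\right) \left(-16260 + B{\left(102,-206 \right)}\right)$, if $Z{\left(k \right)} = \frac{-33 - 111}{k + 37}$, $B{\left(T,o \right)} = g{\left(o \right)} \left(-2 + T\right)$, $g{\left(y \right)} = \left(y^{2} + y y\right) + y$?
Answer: $- \frac{1946206255740}{13} \approx -1.4971 \cdot 10^{11}$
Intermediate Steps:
$g{\left(y \right)} = y + 2 y^{2}$ ($g{\left(y \right)} = \left(y^{2} + y^{2}\right) + y = 2 y^{2} + y = y + 2 y^{2}$)
$B{\left(T,o \right)} = o \left(1 + 2 o\right) \left(-2 + T\right)$
$Z{\left(k \right)} = - \frac{144}{37 + k}$
$\left(Z{\left(80 \right)} - 17715\right) \left(-16260 + B{\left(102,-206 \right)}\right) = \left(- \frac{144}{37 + 80} - 17715\right) \left(-16260 - 206 \left(1 + 2 \left(-206\right)\right) \left(-2 + 102\right)\right) = \left(- \frac{144}{117} - 17715\right) \left(-16260 - 206 \left(1 - 412\right) 100\right) = \left(\left(-144\right) \frac{1}{117} - 17715\right) \left(-16260 - \left(-84666\right) 100\right) = \left(- \frac{16}{13} - 17715\right) \left(-16260 + 8466600\right) = \left(- \frac{230311}{13}\right) 8450340 = - \frac{1946206255740}{13}$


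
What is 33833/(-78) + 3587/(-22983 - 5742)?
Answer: -324044237/746850 ≈ -433.88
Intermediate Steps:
33833/(-78) + 3587/(-22983 - 5742) = 33833*(-1/78) + 3587/(-28725) = -33833/78 + 3587*(-1/28725) = -33833/78 - 3587/28725 = -324044237/746850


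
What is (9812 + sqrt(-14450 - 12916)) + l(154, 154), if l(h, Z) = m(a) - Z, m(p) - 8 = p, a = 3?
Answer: 9669 + I*sqrt(27366) ≈ 9669.0 + 165.43*I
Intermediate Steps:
m(p) = 8 + p
l(h, Z) = 11 - Z (l(h, Z) = (8 + 3) - Z = 11 - Z)
(9812 + sqrt(-14450 - 12916)) + l(154, 154) = (9812 + sqrt(-14450 - 12916)) + (11 - 1*154) = (9812 + sqrt(-27366)) + (11 - 154) = (9812 + I*sqrt(27366)) - 143 = 9669 + I*sqrt(27366)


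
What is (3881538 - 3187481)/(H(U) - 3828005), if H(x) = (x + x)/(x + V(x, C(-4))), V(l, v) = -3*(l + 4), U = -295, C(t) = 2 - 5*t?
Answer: -6916637/38148060 ≈ -0.18131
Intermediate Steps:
V(l, v) = -12 - 3*l (V(l, v) = -3*(4 + l) = -12 - 3*l)
H(x) = 2*x/(-12 - 2*x) (H(x) = (x + x)/(x + (-12 - 3*x)) = (2*x)/(-12 - 2*x) = 2*x/(-12 - 2*x))
(3881538 - 3187481)/(H(U) - 3828005) = (3881538 - 3187481)/(-1*(-295)/(6 - 295) - 3828005) = 694057/(-1*(-295)/(-289) - 3828005) = 694057/(-1*(-295)*(-1/289) - 3828005) = 694057/(-295/289 - 3828005) = 694057/(-1106293740/289) = 694057*(-289/1106293740) = -6916637/38148060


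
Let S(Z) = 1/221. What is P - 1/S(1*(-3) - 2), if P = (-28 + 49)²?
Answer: 220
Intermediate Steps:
P = 441 (P = 21² = 441)
S(Z) = 1/221
P - 1/S(1*(-3) - 2) = 441 - 1/1/221 = 441 - 1*221 = 441 - 221 = 220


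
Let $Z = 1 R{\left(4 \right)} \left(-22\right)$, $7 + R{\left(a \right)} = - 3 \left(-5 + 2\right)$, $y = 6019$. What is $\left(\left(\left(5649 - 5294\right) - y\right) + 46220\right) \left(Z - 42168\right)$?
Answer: $-1711949872$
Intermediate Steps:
$R{\left(a \right)} = 2$ ($R{\left(a \right)} = -7 - 3 \left(-5 + 2\right) = -7 - -9 = -7 + 9 = 2$)
$Z = -44$ ($Z = 1 \cdot 2 \left(-22\right) = 2 \left(-22\right) = -44$)
$\left(\left(\left(5649 - 5294\right) - y\right) + 46220\right) \left(Z - 42168\right) = \left(\left(\left(5649 - 5294\right) - 6019\right) + 46220\right) \left(-44 - 42168\right) = \left(\left(\left(5649 - 5294\right) - 6019\right) + 46220\right) \left(-42212\right) = \left(\left(355 - 6019\right) + 46220\right) \left(-42212\right) = \left(-5664 + 46220\right) \left(-42212\right) = 40556 \left(-42212\right) = -1711949872$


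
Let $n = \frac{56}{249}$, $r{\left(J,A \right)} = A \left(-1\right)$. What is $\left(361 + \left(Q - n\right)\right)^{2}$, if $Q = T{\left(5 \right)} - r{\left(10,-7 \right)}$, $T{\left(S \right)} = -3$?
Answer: $\frac{7628799649}{62001} \approx 1.2304 \cdot 10^{5}$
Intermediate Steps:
$r{\left(J,A \right)} = - A$
$Q = -10$ ($Q = -3 - \left(-1\right) \left(-7\right) = -3 - 7 = -10$)
$n = \frac{56}{249}$ ($n = 56 \cdot \frac{1}{249} = \frac{56}{249} \approx 0.2249$)
$\left(361 + \left(Q - n\right)\right)^{2} = \left(361 - \frac{2546}{249}\right)^{2} = \left(\frac{87343}{249}\right)^{2} = \frac{7628799649}{62001}$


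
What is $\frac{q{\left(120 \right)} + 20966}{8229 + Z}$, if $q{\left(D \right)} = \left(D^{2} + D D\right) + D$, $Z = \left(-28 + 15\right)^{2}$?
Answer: $\frac{24943}{4199} \approx 5.9402$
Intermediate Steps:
$Z = 169$ ($Z = \left(-13\right)^{2} = 169$)
$q{\left(D \right)} = D + 2 D^{2}$ ($q{\left(D \right)} = \left(D^{2} + D^{2}\right) + D = 2 D^{2} + D = D + 2 D^{2}$)
$\frac{q{\left(120 \right)} + 20966}{8229 + Z} = \frac{120 \left(1 + 2 \cdot 120\right) + 20966}{8229 + 169} = \frac{120 \left(1 + 240\right) + 20966}{8398} = \left(120 \cdot 241 + 20966\right) \frac{1}{8398} = \left(28920 + 20966\right) \frac{1}{8398} = 49886 \cdot \frac{1}{8398} = \frac{24943}{4199}$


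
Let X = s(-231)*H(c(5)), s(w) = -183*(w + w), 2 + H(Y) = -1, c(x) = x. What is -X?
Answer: 253638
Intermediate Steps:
H(Y) = -3 (H(Y) = -2 - 1 = -3)
s(w) = -366*w
X = -253638 (X = -366*(-231)*(-3) = 84546*(-3) = -253638)
-X = -1*(-253638) = 253638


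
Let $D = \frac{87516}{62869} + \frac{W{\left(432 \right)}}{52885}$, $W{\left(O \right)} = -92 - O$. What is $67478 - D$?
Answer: $\frac{224348085351766}{3324827065} \approx 67477.0$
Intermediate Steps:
$D = \frac{4595340304}{3324827065}$ ($D = \frac{87516}{62869} + \frac{-92 - 432}{52885} = 87516 \cdot \frac{1}{62869} + \left(-92 - 432\right) \frac{1}{52885} = \frac{87516}{62869} - \frac{524}{52885} = \frac{4595340304}{3324827065} \approx 1.3821$)
$67478 - D = 67478 - \frac{4595340304}{3324827065} = \frac{224348085351766}{3324827065}$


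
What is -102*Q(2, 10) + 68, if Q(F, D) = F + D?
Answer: -1156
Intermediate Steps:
Q(F, D) = D + F
-102*Q(2, 10) + 68 = -102*(10 + 2) + 68 = -102*12 + 68 = -1224 + 68 = -1156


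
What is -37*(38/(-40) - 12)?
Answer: 9583/20 ≈ 479.15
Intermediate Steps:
-37*(38/(-40) - 12) = -37*(38*(-1/40) - 12) = -37*(-19/20 - 12) = -37*(-259/20) = 9583/20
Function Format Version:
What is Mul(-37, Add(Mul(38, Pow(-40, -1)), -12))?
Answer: Rational(9583, 20) ≈ 479.15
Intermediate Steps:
Mul(-37, Add(Mul(38, Pow(-40, -1)), -12)) = Mul(-37, Add(Mul(38, Rational(-1, 40)), -12)) = Mul(-37, Add(Rational(-19, 20), -12)) = Mul(-37, Rational(-259, 20)) = Rational(9583, 20)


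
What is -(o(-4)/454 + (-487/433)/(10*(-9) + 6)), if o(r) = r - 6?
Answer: 71311/8256444 ≈ 0.0086370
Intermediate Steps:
o(r) = -6 + r
-(o(-4)/454 + (-487/433)/(10*(-9) + 6)) = -((-6 - 4)/454 + (-487/433)/(10*(-9) + 6)) = -(-10*1/454 + (-487*1/433)/(-90 + 6)) = -(-5/227 - 487/433/(-84)) = -(-5/227 - 487/433*(-1/84)) = -(-5/227 + 487/36372) = -1*(-71311/8256444) = 71311/8256444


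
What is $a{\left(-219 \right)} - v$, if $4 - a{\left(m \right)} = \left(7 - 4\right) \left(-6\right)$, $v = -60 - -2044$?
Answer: $-1962$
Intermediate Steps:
$v = 1984$ ($v = -60 + 2044 = 1984$)
$a{\left(m \right)} = 22$ ($a{\left(m \right)} = 4 - \left(7 - 4\right) \left(-6\right) = 4 - 3 \left(-6\right) = 4 - -18 = 4 + 18 = 22$)
$a{\left(-219 \right)} - v = 22 - 1984 = -1962$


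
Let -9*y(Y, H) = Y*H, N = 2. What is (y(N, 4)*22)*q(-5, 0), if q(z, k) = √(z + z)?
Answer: -176*I*√10/9 ≈ -61.84*I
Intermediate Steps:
y(Y, H) = -H*Y/9 (y(Y, H) = -Y*H/9 = -H*Y/9)
q(z, k) = √2*√z (q(z, k) = √(2*z) = √2*√z)
(y(N, 4)*22)*q(-5, 0) = (-⅑*4*2*22)*(√2*√(-5)) = (-8/9*22)*(√2*(I*√5)) = -176*I*√10/9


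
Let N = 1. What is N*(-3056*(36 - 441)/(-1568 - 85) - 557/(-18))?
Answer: -7119173/9918 ≈ -717.80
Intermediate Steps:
N*(-3056*(36 - 441)/(-1568 - 85) - 557/(-18)) = 1*(-3056*(36 - 441)/(-1568 - 85) - 557/(-18)) = 1*(-3056/((-1653/(-405))) - 557*(-1/18)) = 1*(-3056/((-1653*(-1/405))) + 557/18) = 1*(-3056/551/135 + 557/18) = 1*(-3056*135/551 + 557/18) = 1*(-412560/551 + 557/18) = 1*(-7119173/9918) = -7119173/9918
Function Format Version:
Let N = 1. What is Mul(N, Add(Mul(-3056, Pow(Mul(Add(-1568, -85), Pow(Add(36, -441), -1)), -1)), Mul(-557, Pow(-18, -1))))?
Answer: Rational(-7119173, 9918) ≈ -717.80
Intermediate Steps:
Mul(N, Add(Mul(-3056, Pow(Mul(Add(-1568, -85), Pow(Add(36, -441), -1)), -1)), Mul(-557, Pow(-18, -1)))) = Mul(1, Add(Mul(-3056, Pow(Mul(Add(-1568, -85), Pow(Add(36, -441), -1)), -1)), Mul(-557, Pow(-18, -1)))) = Mul(1, Add(Mul(-3056, Pow(Mul(-1653, Pow(-405, -1)), -1)), Mul(-557, Rational(-1, 18)))) = Mul(1, Add(Mul(-3056, Pow(Mul(-1653, Rational(-1, 405)), -1)), Rational(557, 18))) = Mul(1, Add(Mul(-3056, Pow(Rational(551, 135), -1)), Rational(557, 18))) = Mul(1, Add(Mul(-3056, Rational(135, 551)), Rational(557, 18))) = Mul(1, Add(Rational(-412560, 551), Rational(557, 18))) = Mul(1, Rational(-7119173, 9918)) = Rational(-7119173, 9918)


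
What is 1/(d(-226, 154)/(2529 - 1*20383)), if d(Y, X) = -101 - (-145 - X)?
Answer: -8927/99 ≈ -90.172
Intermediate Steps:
d(Y, X) = 44 + X (d(Y, X) = -101 + (145 + X) = 44 + X)
1/(d(-226, 154)/(2529 - 1*20383)) = 1/((44 + 154)/(2529 - 1*20383)) = 1/(198/(2529 - 20383)) = 1/(198/(-17854)) = 1/(198*(-1/17854)) = 1/(-99/8927) = -8927/99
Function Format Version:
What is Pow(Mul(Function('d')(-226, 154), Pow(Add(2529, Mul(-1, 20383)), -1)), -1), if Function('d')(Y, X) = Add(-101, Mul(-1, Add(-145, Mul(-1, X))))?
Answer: Rational(-8927, 99) ≈ -90.172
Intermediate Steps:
Function('d')(Y, X) = Add(44, X) (Function('d')(Y, X) = Add(-101, Add(145, X)) = Add(44, X))
Pow(Mul(Function('d')(-226, 154), Pow(Add(2529, Mul(-1, 20383)), -1)), -1) = Pow(Mul(Add(44, 154), Pow(Add(2529, Mul(-1, 20383)), -1)), -1) = Pow(Mul(198, Pow(Add(2529, -20383), -1)), -1) = Pow(Mul(198, Pow(-17854, -1)), -1) = Pow(Mul(198, Rational(-1, 17854)), -1) = Pow(Rational(-99, 8927), -1) = Rational(-8927, 99)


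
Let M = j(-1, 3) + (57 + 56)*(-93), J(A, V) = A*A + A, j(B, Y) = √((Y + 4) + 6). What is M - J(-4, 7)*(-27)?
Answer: -10185 + √13 ≈ -10181.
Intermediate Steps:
j(B, Y) = √(10 + Y) (j(B, Y) = √((4 + Y) + 6) = √(10 + Y))
J(A, V) = A + A² (J(A, V) = A² + A = A + A²)
M = -10509 + √13 (M = √(10 + 3) + (57 + 56)*(-93) = √13 + 113*(-93) = √13 - 10509 = -10509 + √13 ≈ -10505.)
M - J(-4, 7)*(-27) = (-10509 + √13) - (-4*(1 - 4))*(-27) = (-10509 + √13) - (-4*(-3))*(-27) = (-10509 + √13) - 12*(-27) = (-10509 + √13) - 1*(-324) = (-10509 + √13) + 324 = -10185 + √13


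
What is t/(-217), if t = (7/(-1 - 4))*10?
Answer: 2/31 ≈ 0.064516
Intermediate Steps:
t = -14 (t = (7/(-5))*10 = -⅕*7*10 = -7/5*10 = -14)
t/(-217) = -14/(-217) = -14*(-1/217) = 2/31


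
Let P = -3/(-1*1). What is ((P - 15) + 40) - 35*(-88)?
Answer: 3108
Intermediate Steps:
P = 3 (P = -3/(-1) = -1*(-3) = 3)
((P - 15) + 40) - 35*(-88) = ((3 - 15) + 40) - 35*(-88) = (-12 + 40) + 3080 = 28 + 3080 = 3108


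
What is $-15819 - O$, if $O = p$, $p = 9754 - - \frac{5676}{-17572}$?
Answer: $- \frac{112340770}{4393} \approx -25573.0$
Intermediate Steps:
$p = \frac{42847903}{4393}$ ($p = 9754 - \left(-5676\right) \left(- \frac{1}{17572}\right) = 9754 - \frac{1419}{4393} = \frac{42847903}{4393} \approx 9753.7$)
$O = \frac{42847903}{4393} \approx 9753.7$
$-15819 - O = -15819 - \frac{42847903}{4393} = - \frac{112340770}{4393}$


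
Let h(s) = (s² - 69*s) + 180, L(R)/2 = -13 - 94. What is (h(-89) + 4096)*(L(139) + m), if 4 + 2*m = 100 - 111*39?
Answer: -42736709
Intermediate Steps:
L(R) = -214 (L(R) = 2*(-13 - 94) = 2*(-107) = -214)
h(s) = 180 + s² - 69*s
m = -4233/2 (m = -2 + (100 - 111*39)/2 = -2 + (100 - 4329)/2 = -2 + (½)*(-4229) = -2 - 4229/2 = -4233/2 ≈ -2116.5)
(h(-89) + 4096)*(L(139) + m) = ((180 + (-89)² - 69*(-89)) + 4096)*(-214 - 4233/2) = ((180 + 7921 + 6141) + 4096)*(-4661/2) = (14242 + 4096)*(-4661/2) = 18338*(-4661/2) = -42736709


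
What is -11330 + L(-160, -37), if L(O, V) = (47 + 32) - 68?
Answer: -11319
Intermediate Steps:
L(O, V) = 11 (L(O, V) = 79 - 68 = 11)
-11330 + L(-160, -37) = -11330 + 11 = -11319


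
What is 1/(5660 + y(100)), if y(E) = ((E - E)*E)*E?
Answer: 1/5660 ≈ 0.00017668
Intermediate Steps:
y(E) = 0 (y(E) = (0*E)*E = 0*E = 0)
1/(5660 + y(100)) = 1/(5660 + 0) = 1/5660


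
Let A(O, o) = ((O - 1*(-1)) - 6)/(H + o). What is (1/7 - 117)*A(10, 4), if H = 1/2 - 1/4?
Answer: -16360/119 ≈ -137.48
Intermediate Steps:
H = ¼ (H = 1*(½) - 1*¼ = ½ - ¼ = ¼ ≈ 0.25000)
A(O, o) = (-5 + O)/(¼ + o) (A(O, o) = ((O - 1*(-1)) - 6)/(¼ + o) = ((O + 1) - 6)/(¼ + o) = ((1 + O) - 6)/(¼ + o) = (-5 + O)/(¼ + o))
(1/7 - 117)*A(10, 4) = (1/7 - 117)*(4*(-5 + 10)/(1 + 4*4)) = (⅐ - 117)*(4*5/(1 + 16)) = -3272*5/(7*17) = -818/7*20/17 = -16360/119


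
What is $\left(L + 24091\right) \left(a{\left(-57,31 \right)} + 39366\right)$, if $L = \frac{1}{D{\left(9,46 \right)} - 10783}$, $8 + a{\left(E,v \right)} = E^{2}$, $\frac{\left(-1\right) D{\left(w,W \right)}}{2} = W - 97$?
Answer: $\frac{10963461533790}{10681} \approx 1.0264 \cdot 10^{9}$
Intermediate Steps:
$D{\left(w,W \right)} = 194 - 2 W$ ($D{\left(w,W \right)} = - 2 \left(W - 97\right) = - 2 \left(-97 + W\right) = 194 - 2 W$)
$a{\left(E,v \right)} = -8 + E^{2}$
$L = - \frac{1}{10681}$ ($L = \frac{1}{\left(194 - 92\right) - 10783} = \frac{1}{102 - 10783} = \frac{1}{-10681} = - \frac{1}{10681} \approx -9.3624 \cdot 10^{-5}$)
$\left(L + 24091\right) \left(a{\left(-57,31 \right)} + 39366\right) = \left(- \frac{1}{10681} + 24091\right) \left(\left(-8 + \left(-57\right)^{2}\right) + 39366\right) = \frac{257315970 \left(\left(-8 + 3249\right) + 39366\right)}{10681} = \frac{257315970 \left(3241 + 39366\right)}{10681} = \frac{257315970}{10681} \cdot 42607 = \frac{10963461533790}{10681}$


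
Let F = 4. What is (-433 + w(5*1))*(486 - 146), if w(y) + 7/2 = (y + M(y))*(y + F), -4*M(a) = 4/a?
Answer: -133722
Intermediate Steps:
M(a) = -1/a
w(y) = -7/2 + (4 + y)*(y - 1/y) (w(y) = -7/2 + (y - 1/y)*(y + 4) = -7/2 + (y - 1/y)*(4 + y) = -7/2 + (4 + y)*(y - 1/y))
(-433 + w(5*1))*(486 - 146) = (-433 + (-9/2 + (5*1)² - 4/(5*1) + 4*(5*1)))*(486 - 146) = (-433 + (-9/2 + 5² - 4/5 + 4*5))*340 = (-433 + (-9/2 + 25 - 4*⅕ + 20))*340 = (-433 + (-9/2 + 25 - ⅘ + 20))*340 = (-433 + 397/10)*340 = -3933/10*340 = -133722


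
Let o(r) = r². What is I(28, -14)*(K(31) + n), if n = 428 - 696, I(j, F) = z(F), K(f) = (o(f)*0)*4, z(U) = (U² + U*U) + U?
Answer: -101304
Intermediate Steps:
z(U) = U + 2*U² (z(U) = (U² + U²) + U = 2*U² + U = U + 2*U²)
K(f) = 0 (K(f) = (f²*0)*4 = 0*4 = 0)
I(j, F) = F*(1 + 2*F)
n = -268
I(28, -14)*(K(31) + n) = (-14*(1 + 2*(-14)))*(0 - 268) = -14*(1 - 28)*(-268) = -14*(-27)*(-268) = 378*(-268) = -101304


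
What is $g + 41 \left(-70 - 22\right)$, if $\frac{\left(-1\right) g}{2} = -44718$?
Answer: $85664$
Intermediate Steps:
$g = 89436$ ($g = \left(-2\right) \left(-44718\right) = 89436$)
$g + 41 \left(-70 - 22\right) = 89436 + 41 \left(-70 - 22\right) = 89436 + 41 \left(-92\right) = 89436 - 3772 = 85664$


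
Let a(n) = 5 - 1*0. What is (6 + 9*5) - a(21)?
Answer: 46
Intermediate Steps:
a(n) = 5 (a(n) = 5 + 0 = 5)
(6 + 9*5) - a(21) = (6 + 9*5) - 1*5 = (6 + 45) - 5 = 51 - 5 = 46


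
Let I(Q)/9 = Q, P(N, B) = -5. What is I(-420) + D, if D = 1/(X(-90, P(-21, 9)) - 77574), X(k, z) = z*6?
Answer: -293343121/77604 ≈ -3780.0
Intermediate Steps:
X(k, z) = 6*z
I(Q) = 9*Q
D = -1/77604 (D = 1/(6*(-5) - 77574) = 1/(-30 - 77574) = 1/(-77604) = -1/77604 ≈ -1.2886e-5)
I(-420) + D = 9*(-420) - 1/77604 = -3780 - 1/77604 = -293343121/77604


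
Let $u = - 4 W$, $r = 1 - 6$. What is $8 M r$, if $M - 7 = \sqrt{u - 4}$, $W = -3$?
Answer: $-280 - 80 \sqrt{2} \approx -393.14$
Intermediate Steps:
$r = -5$ ($r = 1 - 6 = -5$)
$u = 12$ ($u = \left(-4\right) \left(-3\right) = 12$)
$M = 7 + 2 \sqrt{2}$ ($M = 7 + \sqrt{12 - 4} = 7 + \sqrt{8} = 7 + 2 \sqrt{2} \approx 9.8284$)
$8 M r = 8 \left(7 + 2 \sqrt{2}\right) \left(-5\right) = \left(56 + 16 \sqrt{2}\right) \left(-5\right) = -280 - 80 \sqrt{2}$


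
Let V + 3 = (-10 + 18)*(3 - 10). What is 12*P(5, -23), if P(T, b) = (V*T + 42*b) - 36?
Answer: -15564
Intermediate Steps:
V = -59 (V = -3 + (-10 + 18)*(3 - 10) = -3 + 8*(-7) = -3 - 56 = -59)
P(T, b) = -36 - 59*T + 42*b (P(T, b) = (-59*T + 42*b) - 36 = -36 - 59*T + 42*b)
12*P(5, -23) = 12*(-36 - 59*5 + 42*(-23)) = 12*(-36 - 295 - 966) = 12*(-1297) = -15564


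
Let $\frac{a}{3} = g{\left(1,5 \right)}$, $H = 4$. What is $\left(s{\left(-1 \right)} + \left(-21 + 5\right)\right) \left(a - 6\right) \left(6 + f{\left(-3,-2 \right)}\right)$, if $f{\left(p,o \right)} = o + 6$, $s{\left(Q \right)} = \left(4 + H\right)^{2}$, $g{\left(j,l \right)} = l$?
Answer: $4320$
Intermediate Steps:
$s{\left(Q \right)} = 64$ ($s{\left(Q \right)} = \left(4 + 4\right)^{2} = 8^{2} = 64$)
$a = 15$ ($a = 3 \cdot 5 = 15$)
$f{\left(p,o \right)} = 6 + o$
$\left(s{\left(-1 \right)} + \left(-21 + 5\right)\right) \left(a - 6\right) \left(6 + f{\left(-3,-2 \right)}\right) = \left(64 + \left(-21 + 5\right)\right) \left(15 - 6\right) \left(6 + \left(6 - 2\right)\right) = \left(64 - 16\right) \left(15 - 6\right) \left(6 + 4\right) = 48 \cdot 9 \cdot 10 = 48 \cdot 90 = 4320$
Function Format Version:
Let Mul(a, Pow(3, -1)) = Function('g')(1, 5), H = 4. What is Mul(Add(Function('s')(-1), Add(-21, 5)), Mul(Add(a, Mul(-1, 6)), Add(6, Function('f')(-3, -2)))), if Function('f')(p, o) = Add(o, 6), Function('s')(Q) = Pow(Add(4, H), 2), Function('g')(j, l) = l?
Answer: 4320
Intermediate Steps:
Function('s')(Q) = 64 (Function('s')(Q) = Pow(Add(4, 4), 2) = Pow(8, 2) = 64)
a = 15 (a = Mul(3, 5) = 15)
Function('f')(p, o) = Add(6, o)
Mul(Add(Function('s')(-1), Add(-21, 5)), Mul(Add(a, Mul(-1, 6)), Add(6, Function('f')(-3, -2)))) = Mul(Add(64, Add(-21, 5)), Mul(Add(15, Mul(-1, 6)), Add(6, Add(6, -2)))) = Mul(Add(64, -16), Mul(Add(15, -6), Add(6, 4))) = Mul(48, Mul(9, 10)) = Mul(48, 90) = 4320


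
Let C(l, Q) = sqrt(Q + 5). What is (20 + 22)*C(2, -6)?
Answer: 42*I ≈ 42.0*I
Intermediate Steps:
C(l, Q) = sqrt(5 + Q)
(20 + 22)*C(2, -6) = (20 + 22)*sqrt(5 - 6) = 42*sqrt(-1) = 42*I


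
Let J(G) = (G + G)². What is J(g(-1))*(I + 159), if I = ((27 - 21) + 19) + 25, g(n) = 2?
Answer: 3344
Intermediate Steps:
I = 50 (I = (6 + 19) + 25 = 25 + 25 = 50)
J(G) = 4*G² (J(G) = (2*G)² = 4*G²)
J(g(-1))*(I + 159) = (4*2²)*(50 + 159) = (4*4)*209 = 16*209 = 3344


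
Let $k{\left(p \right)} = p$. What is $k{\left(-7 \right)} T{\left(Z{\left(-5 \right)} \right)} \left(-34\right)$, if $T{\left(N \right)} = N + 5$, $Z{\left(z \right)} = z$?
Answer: $0$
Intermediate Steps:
$T{\left(N \right)} = 5 + N$
$k{\left(-7 \right)} T{\left(Z{\left(-5 \right)} \right)} \left(-34\right) = - 7 \left(5 - 5\right) \left(-34\right) = \left(-7\right) 0 \left(-34\right) = 0 \left(-34\right) = 0$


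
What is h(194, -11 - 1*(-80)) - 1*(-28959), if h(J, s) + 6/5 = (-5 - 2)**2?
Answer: 145034/5 ≈ 29007.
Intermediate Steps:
h(J, s) = 239/5 (h(J, s) = -6/5 + (-5 - 2)**2 = -6/5 + (-7)**2 = -6/5 + 49 = 239/5)
h(194, -11 - 1*(-80)) - 1*(-28959) = 239/5 - 1*(-28959) = 239/5 + 28959 = 145034/5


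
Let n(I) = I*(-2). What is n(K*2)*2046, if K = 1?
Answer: -8184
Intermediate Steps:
n(I) = -2*I
n(K*2)*2046 = -2*2*2046 = -4*2046 = -8184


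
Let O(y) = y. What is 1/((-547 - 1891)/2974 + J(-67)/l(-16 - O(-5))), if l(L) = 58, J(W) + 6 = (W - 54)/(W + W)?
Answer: -11556964/10489689 ≈ -1.1017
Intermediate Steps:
J(W) = -6 + (-54 + W)/(2*W) (J(W) = -6 + (W - 54)/(W + W) = -6 + (-54 + W)/((2*W)) = -6 + (-54 + W)*(1/(2*W)) = -6 + (-54 + W)/(2*W))
1/((-547 - 1891)/2974 + J(-67)/l(-16 - O(-5))) = 1/((-547 - 1891)/2974 + (-11/2 - 27/(-67))/58) = 1/(-2438*1/2974 + (-11/2 - 27*(-1/67))*(1/58)) = 1/(-1219/1487 + (-11/2 + 27/67)*(1/58)) = 1/(-1219/1487 - 683/134*1/58) = 1/(-1219/1487 - 683/7772) = 1/(-10489689/11556964) = -11556964/10489689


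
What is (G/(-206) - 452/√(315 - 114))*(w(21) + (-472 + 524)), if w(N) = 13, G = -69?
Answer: 4485/206 - 29380*√201/201 ≈ -2050.5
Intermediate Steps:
(G/(-206) - 452/√(315 - 114))*(w(21) + (-472 + 524)) = (-69/(-206) - 452/√(315 - 114))*(13 + (-472 + 524)) = (-69*(-1/206) - 452*√201/201)*(13 + 52) = (69/206 - 452*√201/201)*65 = 4485/206 - 29380*√201/201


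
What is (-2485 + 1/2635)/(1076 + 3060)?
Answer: -3273987/5449180 ≈ -0.60082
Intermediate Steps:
(-2485 + 1/2635)/(1076 + 3060) = (-2485 + 1/2635)/4136 = -6547974/2635*1/4136 = -3273987/5449180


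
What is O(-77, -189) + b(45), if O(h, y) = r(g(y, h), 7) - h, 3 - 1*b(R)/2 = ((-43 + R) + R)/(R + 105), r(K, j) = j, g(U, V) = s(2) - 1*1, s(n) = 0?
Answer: 6703/75 ≈ 89.373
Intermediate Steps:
g(U, V) = -1 (g(U, V) = 0 - 1*1 = 0 - 1 = -1)
b(R) = 6 - 2*(-43 + 2*R)/(105 + R) (b(R) = 6 - 2*((-43 + R) + R)/(R + 105) = 6 - 2*(-43 + 2*R)/(105 + R))
O(h, y) = 7 - h
O(-77, -189) + b(45) = (7 - 1*(-77)) + 2*(358 + 45)/(105 + 45) = (7 + 77) + 2*403/150 = 84 + 2*(1/150)*403 = 84 + 403/75 = 6703/75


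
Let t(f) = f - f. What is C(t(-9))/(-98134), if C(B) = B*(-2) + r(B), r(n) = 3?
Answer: -3/98134 ≈ -3.0570e-5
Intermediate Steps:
t(f) = 0
C(B) = 3 - 2*B (C(B) = B*(-2) + 3 = -2*B + 3 = 3 - 2*B)
C(t(-9))/(-98134) = (3 - 2*0)/(-98134) = (3 + 0)*(-1/98134) = 3*(-1/98134) = -3/98134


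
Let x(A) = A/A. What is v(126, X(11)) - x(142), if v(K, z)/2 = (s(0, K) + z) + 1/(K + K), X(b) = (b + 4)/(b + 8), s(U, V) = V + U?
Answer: 604693/2394 ≈ 252.59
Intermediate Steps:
s(U, V) = U + V
x(A) = 1
X(b) = (4 + b)/(8 + b)
v(K, z) = 1/K + 2*K + 2*z (v(K, z) = 2*(((0 + K) + z) + 1/(K + K)) = 2*((K + z) + 1/(2*K)) = 2*(K + z + 1/(2*K)) = 1/K + 2*K + 2*z)
v(126, X(11)) - x(142) = (1 + 2*126*(126 + (4 + 11)/(8 + 11)))/126 - 1*1 = (1 + 2*126*(126 + 15/19))/126 - 1 = (1 + 2*126*(2409/19))/126 - 1 = (1 + 607068/19)/126 - 1 = (1/126)*(607087/19) - 1 = 607087/2394 - 1 = 604693/2394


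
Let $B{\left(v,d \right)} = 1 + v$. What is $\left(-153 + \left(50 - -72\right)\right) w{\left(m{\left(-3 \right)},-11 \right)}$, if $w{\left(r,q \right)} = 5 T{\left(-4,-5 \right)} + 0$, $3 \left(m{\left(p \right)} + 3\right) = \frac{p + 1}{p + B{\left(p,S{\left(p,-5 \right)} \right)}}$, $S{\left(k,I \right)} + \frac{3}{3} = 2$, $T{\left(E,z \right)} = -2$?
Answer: $310$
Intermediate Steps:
$S{\left(k,I \right)} = 1$ ($S{\left(k,I \right)} = -1 + 2 = 1$)
$m{\left(p \right)} = -3 + \frac{1 + p}{3 \left(1 + 2 p\right)}$ ($m{\left(p \right)} = -3 + \frac{\left(p + 1\right) \frac{1}{p + \left(1 + p\right)}}{3} = -3 + \frac{\left(1 + p\right) \frac{1}{1 + 2 p}}{3} = -3 + \frac{\frac{1}{1 + 2 p} \left(1 + p\right)}{3} = -3 + \frac{1 + p}{3 \left(1 + 2 p\right)}$)
$w{\left(r,q \right)} = -10$ ($w{\left(r,q \right)} = 5 \left(-2\right) + 0 = -10 + 0 = -10$)
$\left(-153 + \left(50 - -72\right)\right) w{\left(m{\left(-3 \right)},-11 \right)} = \left(-153 + \left(50 - -72\right)\right) \left(-10\right) = \left(-153 + \left(50 + 72\right)\right) \left(-10\right) = \left(-153 + 122\right) \left(-10\right) = \left(-31\right) \left(-10\right) = 310$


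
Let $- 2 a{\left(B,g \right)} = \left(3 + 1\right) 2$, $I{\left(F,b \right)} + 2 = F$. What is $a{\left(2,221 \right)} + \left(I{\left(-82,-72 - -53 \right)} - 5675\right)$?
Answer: $-5763$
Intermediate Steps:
$I{\left(F,b \right)} = -2 + F$
$a{\left(B,g \right)} = -4$ ($a{\left(B,g \right)} = - \frac{\left(3 + 1\right) 2}{2} = - \frac{4 \cdot 2}{2} = \left(- \frac{1}{2}\right) 8 = -4$)
$a{\left(2,221 \right)} + \left(I{\left(-82,-72 - -53 \right)} - 5675\right) = -4 - 5759 = -5763$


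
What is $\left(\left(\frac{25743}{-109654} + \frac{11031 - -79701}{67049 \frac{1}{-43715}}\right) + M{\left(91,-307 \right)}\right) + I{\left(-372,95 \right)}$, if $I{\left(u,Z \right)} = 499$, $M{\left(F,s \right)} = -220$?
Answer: $- \frac{432876539655093}{7352191046} \approx -58877.0$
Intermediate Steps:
$\left(\left(\frac{25743}{-109654} + \frac{11031 - -79701}{67049 \frac{1}{-43715}}\right) + M{\left(91,-307 \right)}\right) + I{\left(-372,95 \right)} = \left(\left(\frac{25743}{-109654} + \frac{11031 - -79701}{67049 \frac{1}{-43715}}\right) - 220\right) + 499 = \left(\left(25743 \left(- \frac{1}{109654}\right) + \frac{11031 + 79701}{67049 \left(- \frac{1}{43715}\right)}\right) - 220\right) + 499 = \left(\left(- \frac{25743}{109654} + \frac{90732}{- \frac{67049}{43715}}\right) - 220\right) + 499 = \left(\left(- \frac{25743}{109654} + 90732 \left(- \frac{43715}{67049}\right)\right) - 220\right) + 499 = \left(\left(- \frac{25743}{109654} - \frac{3966349380}{67049}\right) - 220\right) + 499 = \left(- \frac{434927800956927}{7352191046} - 220\right) + 499 = - \frac{436545282987047}{7352191046} + 499 = - \frac{432876539655093}{7352191046}$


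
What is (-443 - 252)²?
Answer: 483025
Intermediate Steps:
(-443 - 252)² = (-695)² = 483025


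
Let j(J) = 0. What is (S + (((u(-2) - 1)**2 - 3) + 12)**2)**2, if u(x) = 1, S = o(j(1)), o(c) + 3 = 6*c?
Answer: 6084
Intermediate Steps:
o(c) = -3 + 6*c
S = -3 (S = -3 + 6*0 = -3 + 0 = -3)
(S + (((u(-2) - 1)**2 - 3) + 12)**2)**2 = (-3 + (((1 - 1)**2 - 3) + 12)**2)**2 = (-3 + ((0**2 - 3) + 12)**2)**2 = (-3 + ((0 - 3) + 12)**2)**2 = (-3 + (-3 + 12)**2)**2 = (-3 + 9**2)**2 = (-3 + 81)**2 = 78**2 = 6084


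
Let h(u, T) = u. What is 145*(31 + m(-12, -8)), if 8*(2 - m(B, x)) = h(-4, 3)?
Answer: 9715/2 ≈ 4857.5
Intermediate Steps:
m(B, x) = 5/2 (m(B, x) = 2 - ⅛*(-4) = 2 + ½ = 5/2)
145*(31 + m(-12, -8)) = 145*(31 + 5/2) = 145*(67/2) = 9715/2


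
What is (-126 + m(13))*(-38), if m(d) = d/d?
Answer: 4750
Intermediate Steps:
m(d) = 1
(-126 + m(13))*(-38) = (-126 + 1)*(-38) = -125*(-38) = 4750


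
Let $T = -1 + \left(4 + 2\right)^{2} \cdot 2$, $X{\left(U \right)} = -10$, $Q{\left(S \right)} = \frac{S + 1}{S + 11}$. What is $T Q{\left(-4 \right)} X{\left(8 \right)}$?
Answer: $\frac{2130}{7} \approx 304.29$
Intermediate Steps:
$Q{\left(S \right)} = \frac{1 + S}{11 + S}$
$T = 71$ ($T = -1 + 6^{2} \cdot 2 = -1 + 36 \cdot 2 = -1 + 72 = 71$)
$T Q{\left(-4 \right)} X{\left(8 \right)} = 71 \frac{1 - 4}{11 - 4} \left(-10\right) = 71 \cdot \frac{1}{7} \left(-3\right) \left(-10\right) = 71 \left(- \frac{3}{7}\right) \left(-10\right) = \left(- \frac{213}{7}\right) \left(-10\right) = \frac{2130}{7}$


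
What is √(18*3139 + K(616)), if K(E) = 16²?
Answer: √56758 ≈ 238.24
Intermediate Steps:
K(E) = 256
√(18*3139 + K(616)) = √(18*3139 + 256) = √(56502 + 256) = √56758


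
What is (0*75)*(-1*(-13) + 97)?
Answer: 0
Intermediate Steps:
(0*75)*(-1*(-13) + 97) = 0*(13 + 97) = 0*110 = 0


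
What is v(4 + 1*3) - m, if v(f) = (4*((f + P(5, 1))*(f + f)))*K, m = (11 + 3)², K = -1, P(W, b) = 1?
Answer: -644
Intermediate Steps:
m = 196 (m = 14² = 196)
v(f) = -8*f*(1 + f) (v(f) = (4*((f + 1)*(f + f)))*(-1) = (4*((1 + f)*(2*f)))*(-1) = (4*(2*f*(1 + f)))*(-1) = (8*f*(1 + f))*(-1) = -8*f*(1 + f))
v(4 + 1*3) - m = -8*(4 + 1*3)*(1 + (4 + 1*3)) - 1*196 = -8*(4 + 3)*(1 + (4 + 3)) - 196 = -8*7*(1 + 7) - 196 = -8*7*8 - 196 = -448 - 196 = -644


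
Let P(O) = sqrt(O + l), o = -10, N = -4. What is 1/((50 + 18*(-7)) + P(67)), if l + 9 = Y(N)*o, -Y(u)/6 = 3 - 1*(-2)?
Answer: -38/2709 - sqrt(358)/5418 ≈ -0.017520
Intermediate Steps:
Y(u) = -30 (Y(u) = -6*(3 - 1*(-2)) = -6*(3 + 2) = -6*5 = -30)
l = 291 (l = -9 - 30*(-10) = -9 + 300 = 291)
P(O) = sqrt(291 + O) (P(O) = sqrt(O + 291) = sqrt(291 + O))
1/((50 + 18*(-7)) + P(67)) = 1/((50 + 18*(-7)) + sqrt(291 + 67)) = 1/((50 - 126) + sqrt(358)) = 1/(-76 + sqrt(358))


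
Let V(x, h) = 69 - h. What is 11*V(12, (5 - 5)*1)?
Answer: 759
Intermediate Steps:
11*V(12, (5 - 5)*1) = 11*(69 - (5 - 5)) = 11*(69 - 0) = 11*(69 - 1*0) = 11*(69 + 0) = 11*69 = 759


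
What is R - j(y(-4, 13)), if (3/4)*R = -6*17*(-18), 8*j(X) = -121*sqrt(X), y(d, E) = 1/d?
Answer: 2448 + 121*I/16 ≈ 2448.0 + 7.5625*I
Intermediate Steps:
j(X) = -121*sqrt(X)/8 (j(X) = (-121*sqrt(X))/8 = -121*sqrt(X)/8)
R = 2448 (R = 4*(-6*17*(-18))/3 = 4*(-102*(-18))/3 = (4/3)*1836 = 2448)
R - j(y(-4, 13)) = 2448 - (-121)*sqrt(1/(-4))/8 = 2448 - (-121)*sqrt(-1/4)/8 = 2448 - (-121)*I/2/8 = 2448 - (-121)*I/16 = 2448 + 121*I/16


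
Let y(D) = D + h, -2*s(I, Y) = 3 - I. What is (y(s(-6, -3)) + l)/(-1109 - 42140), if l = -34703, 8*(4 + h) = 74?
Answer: 138809/172996 ≈ 0.80238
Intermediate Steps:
h = 21/4 (h = -4 + (⅛)*74 = -4 + 37/4 = 21/4 ≈ 5.2500)
s(I, Y) = -3/2 + I/2 (s(I, Y) = -(3 - I)/2 = -3/2 + I/2)
y(D) = 21/4 + D (y(D) = D + 21/4 = 21/4 + D)
(y(s(-6, -3)) + l)/(-1109 - 42140) = ((21/4 + (-3/2 + (½)*(-6))) - 34703)/(-1109 - 42140) = ((21/4 + (-3/2 - 3)) - 34703)/(-43249) = ((21/4 - 9/2) - 34703)*(-1/43249) = (¾ - 34703)*(-1/43249) = -138809/4*(-1/43249) = 138809/172996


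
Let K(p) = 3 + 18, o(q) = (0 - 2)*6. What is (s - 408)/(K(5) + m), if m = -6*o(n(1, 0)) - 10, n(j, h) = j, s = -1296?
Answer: -1704/83 ≈ -20.530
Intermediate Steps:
o(q) = -12 (o(q) = -2*6 = -12)
m = 62 (m = -6*(-12) - 10 = 72 - 10 = 62)
K(p) = 21
(s - 408)/(K(5) + m) = (-1296 - 408)/(21 + 62) = -1704/83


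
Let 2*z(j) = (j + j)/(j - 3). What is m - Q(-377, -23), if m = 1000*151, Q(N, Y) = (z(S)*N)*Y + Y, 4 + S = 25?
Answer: 845441/6 ≈ 1.4091e+5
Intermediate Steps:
S = 21 (S = -4 + 25 = 21)
z(j) = j/(-3 + j) (z(j) = ((j + j)/(j - 3))/2 = ((2*j)/(-3 + j))/2 = (2*j/(-3 + j))/2 = j/(-3 + j))
Q(N, Y) = Y + 7*N*Y/6 (Q(N, Y) = ((21/(-3 + 21))*N)*Y + Y = ((21/18)*N)*Y + Y = ((21*(1/18))*N)*Y + Y = (7*N/6)*Y + Y = 7*N*Y/6 + Y = Y + 7*N*Y/6)
m = 151000
m - Q(-377, -23) = 151000 - (-23)*(6 + 7*(-377))/6 = 151000 - (-23)*(6 - 2639)/6 = 151000 - (-23)*(-2633)/6 = 151000 - 1*60559/6 = 151000 - 60559/6 = 845441/6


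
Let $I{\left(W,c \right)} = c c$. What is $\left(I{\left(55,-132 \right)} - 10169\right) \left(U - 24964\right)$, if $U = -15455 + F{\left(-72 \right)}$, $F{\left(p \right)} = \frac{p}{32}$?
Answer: $- \frac{1173024675}{4} \approx -2.9326 \cdot 10^{8}$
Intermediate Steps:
$F{\left(p \right)} = \frac{p}{32}$ ($F{\left(p \right)} = p \frac{1}{32} = \frac{p}{32}$)
$I{\left(W,c \right)} = c^{2}$
$U = - \frac{61829}{4}$ ($U = -15455 + \frac{1}{32} \left(-72\right) = -15455 - \frac{9}{4} = - \frac{61829}{4} \approx -15457.0$)
$\left(I{\left(55,-132 \right)} - 10169\right) \left(U - 24964\right) = \left(\left(-132\right)^{2} - 10169\right) \left(- \frac{61829}{4} - 24964\right) = \left(17424 - 10169\right) \left(- \frac{161685}{4}\right) = 7255 \left(- \frac{161685}{4}\right) = - \frac{1173024675}{4}$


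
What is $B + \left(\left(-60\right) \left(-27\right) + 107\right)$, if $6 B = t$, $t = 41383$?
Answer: $\frac{51745}{6} \approx 8624.2$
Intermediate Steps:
$B = \frac{41383}{6}$ ($B = \frac{1}{6} \cdot 41383 = \frac{41383}{6} \approx 6897.2$)
$B + \left(\left(-60\right) \left(-27\right) + 107\right) = \frac{41383}{6} + \left(\left(-60\right) \left(-27\right) + 107\right) = \frac{41383}{6} + \left(1620 + 107\right) = \frac{41383}{6} + 1727 = \frac{51745}{6}$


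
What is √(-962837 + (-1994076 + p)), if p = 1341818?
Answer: 3*I*√179455 ≈ 1270.9*I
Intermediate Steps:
√(-962837 + (-1994076 + p)) = √(-962837 + (-1994076 + 1341818)) = √(-962837 - 652258) = √(-1615095) = 3*I*√179455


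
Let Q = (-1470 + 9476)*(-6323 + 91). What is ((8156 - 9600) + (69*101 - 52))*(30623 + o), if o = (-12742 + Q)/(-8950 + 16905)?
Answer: 1060119175063/7955 ≈ 1.3326e+8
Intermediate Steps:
Q = -49893392 (Q = 8006*(-6232) = -49893392)
o = -49906134/7955 (o = (-12742 - 49893392)/(-8950 + 16905) = -49906134/7955 ≈ -6273.6)
((8156 - 9600) + (69*101 - 52))*(30623 + o) = ((8156 - 9600) + (69*101 - 52))*(30623 - 49906134/7955) = (-1444 + (6969 - 52))*(193699831/7955) = (-1444 + 6917)*(193699831/7955) = 5473*(193699831/7955) = 1060119175063/7955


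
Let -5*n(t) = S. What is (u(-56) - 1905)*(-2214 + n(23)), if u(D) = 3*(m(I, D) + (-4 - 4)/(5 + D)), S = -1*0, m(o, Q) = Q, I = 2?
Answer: 78005862/17 ≈ 4.5886e+6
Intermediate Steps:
S = 0
n(t) = 0 (n(t) = -⅕*0 = 0)
u(D) = -24/(5 + D) + 3*D (u(D) = 3*(D + (-4 - 4)/(5 + D)) = 3*(D - 8/(5 + D)) = -24/(5 + D) + 3*D)
(u(-56) - 1905)*(-2214 + n(23)) = (3*(-8 + (-56)² + 5*(-56))/(5 - 56) - 1905)*(-2214 + 0) = (3*(-8 + 3136 - 280)/(-51) - 1905)*(-2214) = (3*(-1/51)*2848 - 1905)*(-2214) = (-2848/17 - 1905)*(-2214) = -35233/17*(-2214) = 78005862/17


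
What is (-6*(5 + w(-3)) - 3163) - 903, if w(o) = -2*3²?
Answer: -3988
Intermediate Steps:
w(o) = -18 (w(o) = -2*9 = -18)
(-6*(5 + w(-3)) - 3163) - 903 = (-6*(5 - 18) - 3163) - 903 = (-6*(-13) - 3163) - 903 = (78 - 3163) - 903 = -3085 - 903 = -3988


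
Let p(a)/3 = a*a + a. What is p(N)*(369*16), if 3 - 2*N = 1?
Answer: 35424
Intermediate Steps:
N = 1 (N = 3/2 - ½*1 = 3/2 - ½ = 1)
p(a) = 3*a + 3*a² (p(a) = 3*(a*a + a) = 3*(a² + a) = 3*(a + a²) = 3*a + 3*a²)
p(N)*(369*16) = (3*1*(1 + 1))*(369*16) = (3*1*2)*5904 = 6*5904 = 35424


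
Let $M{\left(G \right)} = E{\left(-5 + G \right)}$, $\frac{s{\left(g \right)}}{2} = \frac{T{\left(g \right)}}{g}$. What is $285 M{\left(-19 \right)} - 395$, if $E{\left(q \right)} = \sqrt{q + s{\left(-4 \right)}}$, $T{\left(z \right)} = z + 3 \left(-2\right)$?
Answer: $-395 + 285 i \sqrt{19} \approx -395.0 + 1242.3 i$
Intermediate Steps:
$T{\left(z \right)} = -6 + z$ ($T{\left(z \right)} = z - 6 = -6 + z$)
$s{\left(g \right)} = \frac{2 \left(-6 + g\right)}{g}$ ($s{\left(g \right)} = 2 \frac{-6 + g}{g} = \frac{2 \left(-6 + g\right)}{g}$)
$E{\left(q \right)} = \sqrt{5 + q}$ ($E{\left(q \right)} = \sqrt{q - \left(-2 + \frac{12}{-4}\right)} = \sqrt{q + \left(2 - -3\right)} = \sqrt{q + \left(2 + 3\right)} = \sqrt{q + 5} = \sqrt{5 + q}$)
$M{\left(G \right)} = \sqrt{G}$ ($M{\left(G \right)} = \sqrt{5 + \left(-5 + G\right)} = \sqrt{G}$)
$285 M{\left(-19 \right)} - 395 = 285 \sqrt{-19} - 395 = 285 i \sqrt{19} - 395 = -395 + 285 i \sqrt{19}$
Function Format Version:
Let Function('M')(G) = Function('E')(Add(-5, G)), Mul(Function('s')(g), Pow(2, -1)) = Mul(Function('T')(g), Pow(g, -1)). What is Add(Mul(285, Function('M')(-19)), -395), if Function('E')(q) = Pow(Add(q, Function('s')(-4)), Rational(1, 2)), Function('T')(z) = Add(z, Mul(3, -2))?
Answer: Add(-395, Mul(285, I, Pow(19, Rational(1, 2)))) ≈ Add(-395.00, Mul(1242.3, I))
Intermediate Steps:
Function('T')(z) = Add(-6, z) (Function('T')(z) = Add(z, -6) = Add(-6, z))
Function('s')(g) = Mul(2, Pow(g, -1), Add(-6, g)) (Function('s')(g) = Mul(2, Mul(Add(-6, g), Pow(g, -1))) = Mul(2, Mul(Pow(g, -1), Add(-6, g))) = Mul(2, Pow(g, -1), Add(-6, g)))
Function('E')(q) = Pow(Add(5, q), Rational(1, 2)) (Function('E')(q) = Pow(Add(q, Add(2, Mul(-12, Pow(-4, -1)))), Rational(1, 2)) = Pow(Add(q, Add(2, Mul(-12, Rational(-1, 4)))), Rational(1, 2)) = Pow(Add(q, Add(2, 3)), Rational(1, 2)) = Pow(Add(q, 5), Rational(1, 2)) = Pow(Add(5, q), Rational(1, 2)))
Function('M')(G) = Pow(G, Rational(1, 2)) (Function('M')(G) = Pow(Add(5, Add(-5, G)), Rational(1, 2)) = Pow(G, Rational(1, 2)))
Add(Mul(285, Function('M')(-19)), -395) = Add(Mul(285, Pow(-19, Rational(1, 2))), -395) = Add(Mul(285, Mul(I, Pow(19, Rational(1, 2)))), -395) = Add(Mul(285, I, Pow(19, Rational(1, 2))), -395) = Add(-395, Mul(285, I, Pow(19, Rational(1, 2))))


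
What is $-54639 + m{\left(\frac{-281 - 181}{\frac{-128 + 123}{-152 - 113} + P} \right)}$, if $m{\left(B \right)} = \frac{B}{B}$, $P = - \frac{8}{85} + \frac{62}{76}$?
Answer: $-54638$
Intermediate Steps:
$P = \frac{2331}{3230}$ ($P = \left(-8\right) \frac{1}{85} + 62 \cdot \frac{1}{76} = - \frac{8}{85} + \frac{31}{38} = \frac{2331}{3230} \approx 0.72167$)
$m{\left(B \right)} = 1$
$-54639 + m{\left(\frac{-281 - 181}{\frac{-128 + 123}{-152 - 113} + P} \right)} = -54639 + 1 = -54638$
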